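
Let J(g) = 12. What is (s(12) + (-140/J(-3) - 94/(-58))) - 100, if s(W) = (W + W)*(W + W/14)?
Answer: 120902/609 ≈ 198.53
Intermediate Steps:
s(W) = 15*W²/7 (s(W) = (2*W)*(W + W*(1/14)) = (2*W)*(W + W/14) = (2*W)*(15*W/14) = 15*W²/7)
(s(12) + (-140/J(-3) - 94/(-58))) - 100 = ((15/7)*12² + (-140/12 - 94/(-58))) - 100 = ((15/7)*144 + (-140*1/12 - 94*(-1/58))) - 100 = (2160/7 + (-35/3 + 47/29)) - 100 = (2160/7 - 874/87) - 100 = 181802/609 - 100 = 120902/609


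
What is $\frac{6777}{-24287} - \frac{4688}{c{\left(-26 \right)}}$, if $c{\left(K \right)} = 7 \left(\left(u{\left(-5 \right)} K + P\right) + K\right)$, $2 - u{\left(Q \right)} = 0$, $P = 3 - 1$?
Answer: $\frac{27563023}{3230171} \approx 8.533$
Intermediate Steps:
$P = 2$
$u{\left(Q \right)} = 2$ ($u{\left(Q \right)} = 2 - 0 = 2 + 0 = 2$)
$c{\left(K \right)} = 14 + 21 K$ ($c{\left(K \right)} = 7 \left(\left(2 K + 2\right) + K\right) = 7 \left(\left(2 + 2 K\right) + K\right) = 7 \left(2 + 3 K\right) = 14 + 21 K$)
$\frac{6777}{-24287} - \frac{4688}{c{\left(-26 \right)}} = \frac{6777}{-24287} - \frac{4688}{14 + 21 \left(-26\right)} = 6777 \left(- \frac{1}{24287}\right) - \frac{4688}{14 - 546} = - \frac{6777}{24287} - \frac{4688}{-532} = - \frac{6777}{24287} - - \frac{1172}{133} = - \frac{6777}{24287} + \frac{1172}{133} = \frac{27563023}{3230171}$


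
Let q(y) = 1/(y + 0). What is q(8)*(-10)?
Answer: -5/4 ≈ -1.2500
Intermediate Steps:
q(y) = 1/y
q(8)*(-10) = -10/8 = (⅛)*(-10) = -5/4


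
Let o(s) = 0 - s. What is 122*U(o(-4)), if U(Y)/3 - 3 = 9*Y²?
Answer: 53802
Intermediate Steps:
o(s) = -s
U(Y) = 9 + 27*Y² (U(Y) = 9 + 3*(9*Y²) = 9 + 27*Y²)
122*U(o(-4)) = 122*(9 + 27*(-1*(-4))²) = 122*(9 + 27*4²) = 122*(9 + 27*16) = 122*(9 + 432) = 122*441 = 53802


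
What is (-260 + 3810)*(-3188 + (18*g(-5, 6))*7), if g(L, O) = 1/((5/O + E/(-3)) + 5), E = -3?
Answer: -461329600/41 ≈ -1.1252e+7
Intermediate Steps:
g(L, O) = 1/(6 + 5/O) (g(L, O) = 1/((5/O - 3/(-3)) + 5) = 1/((5/O - 3*(-⅓)) + 5) = 1/((5/O + 1) + 5) = 1/((1 + 5/O) + 5) = 1/(6 + 5/O))
(-260 + 3810)*(-3188 + (18*g(-5, 6))*7) = (-260 + 3810)*(-3188 + (18*(6/(5 + 6*6)))*7) = 3550*(-3188 + (18*(6/(5 + 36)))*7) = 3550*(-3188 + (18*(6/41))*7) = 3550*(-3188 + (108/41)*7) = 3550*(-3188 + 756/41) = 3550*(-129952/41) = -461329600/41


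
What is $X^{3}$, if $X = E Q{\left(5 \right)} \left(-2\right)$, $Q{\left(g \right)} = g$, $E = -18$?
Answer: $5832000$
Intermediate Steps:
$X = 180$ ($X = - 18 \cdot 5 \left(-2\right) = \left(-18\right) \left(-10\right) = 180$)
$X^{3} = 180^{3} = 5832000$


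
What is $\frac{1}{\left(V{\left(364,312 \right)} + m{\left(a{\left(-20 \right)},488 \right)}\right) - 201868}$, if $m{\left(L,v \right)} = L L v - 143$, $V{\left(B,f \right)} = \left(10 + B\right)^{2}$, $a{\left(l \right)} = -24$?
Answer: $\frac{1}{218953} \approx 4.5672 \cdot 10^{-6}$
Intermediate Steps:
$m{\left(L,v \right)} = -143 + v L^{2}$ ($m{\left(L,v \right)} = L^{2} v - 143 = v L^{2} - 143 = -143 + v L^{2}$)
$\frac{1}{\left(V{\left(364,312 \right)} + m{\left(a{\left(-20 \right)},488 \right)}\right) - 201868} = \frac{1}{\left(\left(10 + 364\right)^{2} - \left(143 - 488 \left(-24\right)^{2}\right)\right) - 201868} = \frac{1}{\left(374^{2} + \left(-143 + 488 \cdot 576\right)\right) - 201868} = \frac{1}{\left(139876 + \left(-143 + 281088\right)\right) - 201868} = \frac{1}{\left(139876 + 280945\right) - 201868} = \frac{1}{420821 - 201868} = \frac{1}{218953}$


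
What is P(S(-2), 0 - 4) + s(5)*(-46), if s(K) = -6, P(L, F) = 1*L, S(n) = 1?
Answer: 277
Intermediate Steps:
P(L, F) = L
P(S(-2), 0 - 4) + s(5)*(-46) = 1 - 6*(-46) = 1 + 276 = 277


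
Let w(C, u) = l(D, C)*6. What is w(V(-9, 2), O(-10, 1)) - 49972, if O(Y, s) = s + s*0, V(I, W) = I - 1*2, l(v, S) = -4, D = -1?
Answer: -49996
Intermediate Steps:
V(I, W) = -2 + I (V(I, W) = I - 2 = -2 + I)
O(Y, s) = s (O(Y, s) = s + 0 = s)
w(C, u) = -24 (w(C, u) = -4*6 = -24)
w(V(-9, 2), O(-10, 1)) - 49972 = -24 - 49972 = -49996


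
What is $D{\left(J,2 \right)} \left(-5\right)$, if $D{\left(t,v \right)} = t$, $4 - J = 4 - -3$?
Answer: $15$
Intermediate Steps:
$J = -3$ ($J = 4 - \left(4 - -3\right) = 4 - \left(4 + 3\right) = 4 - 7 = -3$)
$D{\left(J,2 \right)} \left(-5\right) = \left(-3\right) \left(-5\right) = 15$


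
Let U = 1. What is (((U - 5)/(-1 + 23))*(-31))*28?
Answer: 1736/11 ≈ 157.82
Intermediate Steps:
(((U - 5)/(-1 + 23))*(-31))*28 = (((1 - 5)/(-1 + 23))*(-31))*28 = (-4/22*(-31))*28 = (-4*1/22*(-31))*28 = -2/11*(-31)*28 = (62/11)*28 = 1736/11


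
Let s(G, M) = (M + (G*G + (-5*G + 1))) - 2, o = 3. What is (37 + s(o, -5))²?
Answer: 625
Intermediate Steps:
s(G, M) = -1 + M + G² - 5*G (s(G, M) = (M + (G² + (1 - 5*G))) - 2 = (M + (1 + G² - 5*G)) - 2 = (1 + M + G² - 5*G) - 2 = -1 + M + G² - 5*G)
(37 + s(o, -5))² = (37 + (-1 - 5 + 3² - 5*3))² = (37 + (-1 - 5 + 9 - 15))² = (37 - 12)² = 25² = 625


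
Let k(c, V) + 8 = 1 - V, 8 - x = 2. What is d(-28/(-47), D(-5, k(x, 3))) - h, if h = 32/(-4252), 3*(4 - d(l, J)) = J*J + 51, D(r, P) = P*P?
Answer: -10671433/3189 ≈ -3346.3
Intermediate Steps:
x = 6 (x = 8 - 1*2 = 8 - 2 = 6)
k(c, V) = -7 - V (k(c, V) = -8 + (1 - V) = -7 - V)
D(r, P) = P²
d(l, J) = -13 - J²/3 (d(l, J) = 4 - (J*J + 51)/3 = 4 - (J² + 51)/3 = 4 - (51 + J²)/3 = 4 + (-17 - J²/3) = -13 - J²/3)
h = -8/1063 (h = 32*(-1/4252) = -8/1063 ≈ -0.0075259)
d(-28/(-47), D(-5, k(x, 3))) - h = (-13 - (-7 - 1*3)⁴/3) - 1*(-8/1063) = (-13 - (-7 - 3)⁴/3) + 8/1063 = (-13 - ((-10)²)²/3) + 8/1063 = (-13 - ⅓*100²) + 8/1063 = (-13 - ⅓*10000) + 8/1063 = (-13 - 10000/3) + 8/1063 = -10039/3 + 8/1063 = -10671433/3189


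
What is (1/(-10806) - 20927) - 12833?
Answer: -364810561/10806 ≈ -33760.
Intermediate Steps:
(1/(-10806) - 20927) - 12833 = (-1/10806 - 20927) - 12833 = -226137163/10806 - 12833 = -364810561/10806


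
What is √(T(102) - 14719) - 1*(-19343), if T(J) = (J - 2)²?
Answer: 19343 + 11*I*√39 ≈ 19343.0 + 68.695*I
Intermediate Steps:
T(J) = (-2 + J)²
√(T(102) - 14719) - 1*(-19343) = √((-2 + 102)² - 14719) - 1*(-19343) = √(100² - 14719) + 19343 = √(10000 - 14719) + 19343 = √(-4719) + 19343 = 11*I*√39 + 19343 = 19343 + 11*I*√39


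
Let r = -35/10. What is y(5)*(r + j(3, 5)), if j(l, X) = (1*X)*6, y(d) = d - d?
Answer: 0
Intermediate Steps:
r = -7/2 (r = -35*⅒ = -7/2 ≈ -3.5000)
y(d) = 0
j(l, X) = 6*X (j(l, X) = X*6 = 6*X)
y(5)*(r + j(3, 5)) = 0*(-7/2 + 6*5) = 0*(-7/2 + 30) = 0*(53/2) = 0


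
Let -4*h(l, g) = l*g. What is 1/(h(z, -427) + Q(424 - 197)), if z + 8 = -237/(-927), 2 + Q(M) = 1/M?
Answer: -280572/232511005 ≈ -0.0012067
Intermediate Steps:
Q(M) = -2 + 1/M
z = -2393/309 (z = -8 - 237/(-927) = -8 - 237*(-1/927) = -8 + 79/309 = -2393/309 ≈ -7.7443)
h(l, g) = -g*l/4 (h(l, g) = -l*g/4 = -g*l/4)
1/(h(z, -427) + Q(424 - 197)) = 1/(-¼*(-427)*(-2393/309) + (-2 + 1/(424 - 197))) = 1/(-1021811/1236 + (-2 + 1/227)) = 1/(-1021811/1236 - 453/227) = 1/(-232511005/280572) = -280572/232511005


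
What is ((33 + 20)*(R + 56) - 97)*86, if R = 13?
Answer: 306160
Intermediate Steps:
((33 + 20)*(R + 56) - 97)*86 = ((33 + 20)*(13 + 56) - 97)*86 = (53*69 - 97)*86 = (3657 - 97)*86 = 3560*86 = 306160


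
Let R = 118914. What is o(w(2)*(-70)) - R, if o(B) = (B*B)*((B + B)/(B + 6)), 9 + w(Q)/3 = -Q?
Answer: 2031448098/193 ≈ 1.0526e+7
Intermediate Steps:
w(Q) = -27 - 3*Q (w(Q) = -27 + 3*(-Q) = -27 - 3*Q)
o(B) = 2*B³/(6 + B) (o(B) = B²*((2*B)/(6 + B)) = B²*(2*B/(6 + B)) = 2*B³/(6 + B))
o(w(2)*(-70)) - R = 2*((-27 - 3*2)*(-70))³/(6 + (-27 - 3*2)*(-70)) - 1*118914 = 2*((-27 - 6)*(-70))³/(6 + (-27 - 6)*(-70)) - 118914 = 2*(-33*(-70))³/(6 - 33*(-70)) - 118914 = 2*2310³/(6 + 2310) - 118914 = 2*12326391000/2316 - 118914 = 2*12326391000*(1/2316) - 118914 = 2054398500/193 - 118914 = 2031448098/193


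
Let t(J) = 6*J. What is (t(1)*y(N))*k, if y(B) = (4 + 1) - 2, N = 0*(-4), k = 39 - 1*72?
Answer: -594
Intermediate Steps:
k = -33 (k = 39 - 72 = -33)
N = 0
y(B) = 3 (y(B) = 5 - 2 = 3)
(t(1)*y(N))*k = ((6*1)*3)*(-33) = (6*3)*(-33) = 18*(-33) = -594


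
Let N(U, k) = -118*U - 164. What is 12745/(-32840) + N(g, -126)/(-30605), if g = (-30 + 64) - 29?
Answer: -73059873/201013640 ≈ -0.36346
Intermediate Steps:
g = 5 (g = 34 - 29 = 5)
N(U, k) = -164 - 118*U
12745/(-32840) + N(g, -126)/(-30605) = 12745/(-32840) + (-164 - 118*5)/(-30605) = 12745*(-1/32840) + (-164 - 590)*(-1/30605) = -2549/6568 - 754*(-1/30605) = -2549/6568 + 754/30605 = -73059873/201013640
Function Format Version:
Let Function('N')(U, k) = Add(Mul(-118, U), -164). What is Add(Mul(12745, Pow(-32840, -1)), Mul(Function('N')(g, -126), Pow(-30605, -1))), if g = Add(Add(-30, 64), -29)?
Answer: Rational(-73059873, 201013640) ≈ -0.36346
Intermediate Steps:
g = 5 (g = Add(34, -29) = 5)
Function('N')(U, k) = Add(-164, Mul(-118, U))
Add(Mul(12745, Pow(-32840, -1)), Mul(Function('N')(g, -126), Pow(-30605, -1))) = Add(Mul(12745, Pow(-32840, -1)), Mul(Add(-164, Mul(-118, 5)), Pow(-30605, -1))) = Add(Mul(12745, Rational(-1, 32840)), Mul(Add(-164, -590), Rational(-1, 30605))) = Add(Rational(-2549, 6568), Mul(-754, Rational(-1, 30605))) = Add(Rational(-2549, 6568), Rational(754, 30605)) = Rational(-73059873, 201013640)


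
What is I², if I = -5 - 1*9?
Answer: 196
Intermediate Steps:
I = -14 (I = -5 - 9 = -14)
I² = (-14)² = 196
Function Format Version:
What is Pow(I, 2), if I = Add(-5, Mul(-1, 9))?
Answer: 196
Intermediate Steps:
I = -14 (I = Add(-5, -9) = -14)
Pow(I, 2) = Pow(-14, 2) = 196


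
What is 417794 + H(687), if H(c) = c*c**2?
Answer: 324660497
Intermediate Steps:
H(c) = c**3
417794 + H(687) = 417794 + 687**3 = 417794 + 324242703 = 324660497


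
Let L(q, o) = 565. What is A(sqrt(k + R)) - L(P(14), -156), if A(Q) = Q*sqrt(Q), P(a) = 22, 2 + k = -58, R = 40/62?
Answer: -565 + 8*31**(1/4)*115**(3/4)*I**(3/2)/31 ≈ -580.12 + 15.121*I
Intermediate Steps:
R = 20/31 (R = 40*(1/62) = 20/31 ≈ 0.64516)
k = -60 (k = -2 - 58 = -60)
A(Q) = Q**(3/2)
A(sqrt(k + R)) - L(P(14), -156) = (sqrt(-60 + 20/31))**(3/2) - 1*565 = (sqrt(-1840/31))**(3/2) - 565 = (4*I*sqrt(3565)/31)**(3/2) - 565 = 8*31**(1/4)*115**(3/4)*I**(3/2)/31 - 565 = -565 + 8*31**(1/4)*115**(3/4)*I**(3/2)/31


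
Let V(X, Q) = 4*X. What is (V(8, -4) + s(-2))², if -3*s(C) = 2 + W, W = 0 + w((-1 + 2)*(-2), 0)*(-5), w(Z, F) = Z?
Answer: 784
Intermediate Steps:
W = 10 (W = 0 + ((-1 + 2)*(-2))*(-5) = 0 + (1*(-2))*(-5) = 0 - 2*(-5) = 0 + 10 = 10)
s(C) = -4 (s(C) = -(2 + 10)/3 = -⅓*12 = -4)
(V(8, -4) + s(-2))² = (4*8 - 4)² = (32 - 4)² = 28² = 784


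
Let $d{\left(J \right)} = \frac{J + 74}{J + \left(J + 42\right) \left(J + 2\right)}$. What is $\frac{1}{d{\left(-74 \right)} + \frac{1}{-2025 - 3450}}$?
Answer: $-5475$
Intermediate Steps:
$d{\left(J \right)} = \frac{74 + J}{J + \left(2 + J\right) \left(42 + J\right)}$ ($d{\left(J \right)} = \frac{74 + J}{J + \left(42 + J\right) \left(2 + J\right)} = \frac{74 + J}{J + \left(2 + J\right) \left(42 + J\right)}$)
$\frac{1}{d{\left(-74 \right)} + \frac{1}{-2025 - 3450}} = \frac{1}{\frac{74 - 74}{84 + \left(-74\right)^{2} + 45 \left(-74\right)} + \frac{1}{-2025 - 3450}} = \frac{1}{\frac{1}{84 + 5476 - 3330} \cdot 0 + \frac{1}{-5475}} = \frac{1}{\frac{1}{2230} \cdot 0 - \frac{1}{5475}} = \frac{1}{0 - \frac{1}{5475}} = \frac{1}{- \frac{1}{5475}} = -5475$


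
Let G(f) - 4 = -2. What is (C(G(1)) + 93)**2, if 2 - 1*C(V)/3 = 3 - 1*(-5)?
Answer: 5625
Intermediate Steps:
G(f) = 2 (G(f) = 4 - 2 = 2)
C(V) = -18 (C(V) = 6 - 3*(3 - 1*(-5)) = 6 - 3*(3 + 5) = 6 - 3*8 = 6 - 24 = -18)
(C(G(1)) + 93)**2 = (-18 + 93)**2 = 75**2 = 5625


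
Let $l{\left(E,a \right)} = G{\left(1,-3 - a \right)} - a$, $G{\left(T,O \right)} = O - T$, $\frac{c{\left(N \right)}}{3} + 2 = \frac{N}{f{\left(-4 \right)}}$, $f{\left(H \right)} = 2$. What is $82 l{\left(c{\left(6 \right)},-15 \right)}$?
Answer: $2132$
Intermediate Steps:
$c{\left(N \right)} = -6 + \frac{3 N}{2}$ ($c{\left(N \right)} = -6 + 3 \frac{N}{2} = -6 + \frac{3 N}{2}$)
$l{\left(E,a \right)} = -4 - 2 a$ ($l{\left(E,a \right)} = \left(\left(-3 - a\right) - 1\right) - a = \left(-4 - a\right) - a = -4 - 2 a$)
$82 l{\left(c{\left(6 \right)},-15 \right)} = 82 \left(-4 - -30\right) = 82 \left(-4 + 30\right) = 82 \cdot 26 = 2132$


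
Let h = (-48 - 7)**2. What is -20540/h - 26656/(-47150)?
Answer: -17756532/2852575 ≈ -6.2247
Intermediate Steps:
h = 3025 (h = (-55)**2 = 3025)
-20540/h - 26656/(-47150) = -20540/3025 - 26656/(-47150) = -20540*1/3025 - 26656*(-1/47150) = -4108/605 + 13328/23575 = -17756532/2852575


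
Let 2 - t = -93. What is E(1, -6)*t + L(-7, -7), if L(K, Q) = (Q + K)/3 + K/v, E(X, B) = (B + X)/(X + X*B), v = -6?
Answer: 183/2 ≈ 91.500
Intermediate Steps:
t = 95 (t = 2 - 1*(-93) = 2 + 93 = 95)
E(X, B) = (B + X)/(X + B*X)
L(K, Q) = Q/3 + K/6 (L(K, Q) = (Q + K)/3 + K/(-6) = (K + Q)*(1/3) + K*(-1/6) = (K/3 + Q/3) - K/6 = Q/3 + K/6)
E(1, -6)*t + L(-7, -7) = ((-6 + 1)/(1*(1 - 6)))*95 + ((1/3)*(-7) + (1/6)*(-7)) = (1*(-5)/(-5))*95 + (-7/3 - 7/6) = (1*(-1/5)*(-5))*95 - 7/2 = 1*95 - 7/2 = 95 - 7/2 = 183/2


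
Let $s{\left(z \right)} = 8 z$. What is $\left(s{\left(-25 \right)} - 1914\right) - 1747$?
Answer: $-3861$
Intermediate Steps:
$\left(s{\left(-25 \right)} - 1914\right) - 1747 = \left(8 \left(-25\right) - 1914\right) - 1747 = \left(-200 - 1914\right) - 1747 = -2114 - 1747 = -3861$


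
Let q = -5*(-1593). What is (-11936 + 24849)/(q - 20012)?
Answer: -12913/12047 ≈ -1.0719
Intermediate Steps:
q = 7965
(-11936 + 24849)/(q - 20012) = (-11936 + 24849)/(7965 - 20012) = 12913/(-12047) = 12913*(-1/12047) = -12913/12047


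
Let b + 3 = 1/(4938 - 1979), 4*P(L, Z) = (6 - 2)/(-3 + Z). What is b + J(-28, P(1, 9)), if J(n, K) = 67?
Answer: 189377/2959 ≈ 64.000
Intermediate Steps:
P(L, Z) = 1/(-3 + Z) (P(L, Z) = ((6 - 2)/(-3 + Z))/4 = (4/(-3 + Z))/4 = 1/(-3 + Z))
b = -8876/2959 (b = -3 + 1/(4938 - 1979) = -3 + 1/2959 = -8876/2959 ≈ -2.9997)
b + J(-28, P(1, 9)) = -8876/2959 + 67 = 189377/2959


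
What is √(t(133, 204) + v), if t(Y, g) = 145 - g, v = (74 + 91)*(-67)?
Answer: I*√11114 ≈ 105.42*I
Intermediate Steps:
v = -11055 (v = 165*(-67) = -11055)
√(t(133, 204) + v) = √((145 - 1*204) - 11055) = √((145 - 204) - 11055) = √(-59 - 11055) = √(-11114) = I*√11114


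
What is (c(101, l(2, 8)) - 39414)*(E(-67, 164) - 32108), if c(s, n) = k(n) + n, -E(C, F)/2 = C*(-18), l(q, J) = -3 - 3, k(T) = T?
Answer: 1360985520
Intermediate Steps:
l(q, J) = -6
E(C, F) = 36*C (E(C, F) = -2*C*(-18) = -(-36)*C = 36*C)
c(s, n) = 2*n (c(s, n) = n + n = 2*n)
(c(101, l(2, 8)) - 39414)*(E(-67, 164) - 32108) = (2*(-6) - 39414)*(36*(-67) - 32108) = (-12 - 39414)*(-2412 - 32108) = -39426*(-34520) = 1360985520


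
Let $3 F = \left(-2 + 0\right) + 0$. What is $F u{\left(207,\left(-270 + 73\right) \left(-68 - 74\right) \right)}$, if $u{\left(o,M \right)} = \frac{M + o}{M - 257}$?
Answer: $- \frac{56362}{83151} \approx -0.67783$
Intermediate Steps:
$F = - \frac{2}{3}$ ($F = \frac{\left(-2 + 0\right) + 0}{3} = \frac{-2 + 0}{3} = \frac{1}{3} \left(-2\right) = - \frac{2}{3} \approx -0.66667$)
$u{\left(o,M \right)} = \frac{M + o}{-257 + M}$ ($u{\left(o,M \right)} = \frac{M + o}{M - 257} = \frac{M + o}{-257 + M}$)
$F u{\left(207,\left(-270 + 73\right) \left(-68 - 74\right) \right)} = - \frac{2 \frac{\left(-270 + 73\right) \left(-68 - 74\right) + 207}{-257 + \left(-270 + 73\right) \left(-68 - 74\right)}}{3} = - \frac{2 \frac{\left(-197\right) \left(-142\right) + 207}{-257 - -27974}}{3} = - \frac{2 \frac{27974 + 207}{-257 + 27974}}{3} = - \frac{2 \cdot \frac{1}{27717} \cdot 28181}{3} = \left(- \frac{2}{3}\right) \frac{28181}{27717} = - \frac{56362}{83151}$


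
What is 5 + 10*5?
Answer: 55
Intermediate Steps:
5 + 10*5 = 5 + 50 = 55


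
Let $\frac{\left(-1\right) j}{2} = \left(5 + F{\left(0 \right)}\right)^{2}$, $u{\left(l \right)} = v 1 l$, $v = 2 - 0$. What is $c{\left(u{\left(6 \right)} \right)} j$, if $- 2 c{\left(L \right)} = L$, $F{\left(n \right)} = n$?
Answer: $300$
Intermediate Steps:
$v = 2$ ($v = 2 + 0 = 2$)
$u{\left(l \right)} = 2 l$ ($u{\left(l \right)} = 2 \cdot 1 l = 2 l$)
$c{\left(L \right)} = - \frac{L}{2}$
$j = -50$ ($j = - 2 \left(5 + 0\right)^{2} = - 2 \cdot 5^{2} = \left(-2\right) 25 = -50$)
$c{\left(u{\left(6 \right)} \right)} j = - \frac{2 \cdot 6}{2} \left(-50\right) = \left(- \frac{1}{2}\right) 12 \left(-50\right) = \left(-6\right) \left(-50\right) = 300$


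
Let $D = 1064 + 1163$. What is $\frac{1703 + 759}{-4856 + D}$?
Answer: $- \frac{2462}{2629} \approx -0.93648$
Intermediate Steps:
$D = 2227$
$\frac{1703 + 759}{-4856 + D} = \frac{1703 + 759}{-4856 + 2227} = \frac{2462}{-2629} = 2462 \left(- \frac{1}{2629}\right) = - \frac{2462}{2629}$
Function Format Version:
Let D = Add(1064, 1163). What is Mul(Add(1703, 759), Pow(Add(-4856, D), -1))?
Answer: Rational(-2462, 2629) ≈ -0.93648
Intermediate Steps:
D = 2227
Mul(Add(1703, 759), Pow(Add(-4856, D), -1)) = Mul(Add(1703, 759), Pow(Add(-4856, 2227), -1)) = Mul(2462, Pow(-2629, -1)) = Mul(2462, Rational(-1, 2629)) = Rational(-2462, 2629)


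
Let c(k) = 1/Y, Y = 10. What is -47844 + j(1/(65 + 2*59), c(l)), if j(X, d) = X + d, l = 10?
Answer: -87554327/1830 ≈ -47844.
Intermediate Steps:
c(k) = ⅒ (c(k) = 1/10 = ⅒)
-47844 + j(1/(65 + 2*59), c(l)) = -47844 + (1/(65 + 2*59) + ⅒) = -47844 + (1/(65 + 118) + ⅒) = -47844 + (1/183 + ⅒) = -47844 + 193/1830 = -87554327/1830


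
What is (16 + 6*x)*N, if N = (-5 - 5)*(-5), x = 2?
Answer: 1400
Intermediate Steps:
N = 50 (N = -10*(-5) = 50)
(16 + 6*x)*N = (16 + 6*2)*50 = (16 + 12)*50 = 28*50 = 1400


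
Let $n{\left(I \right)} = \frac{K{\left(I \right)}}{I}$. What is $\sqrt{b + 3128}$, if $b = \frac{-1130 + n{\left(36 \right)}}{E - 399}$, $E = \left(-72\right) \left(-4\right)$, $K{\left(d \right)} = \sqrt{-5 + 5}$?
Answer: $\frac{\sqrt{38665518}}{111} \approx 56.019$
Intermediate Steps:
$K{\left(d \right)} = 0$ ($K{\left(d \right)} = \sqrt{0} = 0$)
$n{\left(I \right)} = 0$ ($n{\left(I \right)} = \frac{0}{I} = 0$)
$E = 288$
$b = \frac{1130}{111}$ ($b = \frac{-1130 + 0}{288 - 399} = - \frac{1130}{-111} = \left(-1130\right) \left(- \frac{1}{111}\right) = \frac{1130}{111} \approx 10.18$)
$\sqrt{b + 3128} = \sqrt{\frac{1130}{111} + 3128} = \sqrt{\frac{348338}{111}} = \frac{\sqrt{38665518}}{111}$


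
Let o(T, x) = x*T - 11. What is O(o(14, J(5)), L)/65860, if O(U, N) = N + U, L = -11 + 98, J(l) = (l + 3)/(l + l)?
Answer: 109/82325 ≈ 0.0013240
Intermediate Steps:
J(l) = (3 + l)/(2*l) (J(l) = (3 + l)/((2*l)) = (3 + l)*(1/(2*l)) = (3 + l)/(2*l))
L = 87
o(T, x) = -11 + T*x (o(T, x) = T*x - 11 = -11 + T*x)
O(o(14, J(5)), L)/65860 = (87 + (-11 + 14*((1/2)*(3 + 5)/5)))/65860 = (87 + (-11 + 14*((1/2)*(1/5)*8)))*(1/65860) = (87 + (-11 + 14*(4/5)))*(1/65860) = (87 + (-11 + 56/5))*(1/65860) = (87 + 1/5)*(1/65860) = (436/5)*(1/65860) = 109/82325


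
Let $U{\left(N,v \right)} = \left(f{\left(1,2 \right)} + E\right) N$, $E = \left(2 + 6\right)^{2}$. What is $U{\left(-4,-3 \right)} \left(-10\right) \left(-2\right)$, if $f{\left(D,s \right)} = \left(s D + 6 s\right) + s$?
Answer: $-6400$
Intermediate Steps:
$f{\left(D,s \right)} = 7 s + D s$ ($f{\left(D,s \right)} = \left(D s + 6 s\right) + s = \left(6 s + D s\right) + s = 7 s + D s$)
$E = 64$ ($E = 8^{2} = 64$)
$U{\left(N,v \right)} = 80 N$ ($U{\left(N,v \right)} = \left(2 \left(7 + 1\right) + 64\right) N = \left(2 \cdot 8 + 64\right) N = \left(16 + 64\right) N = 80 N$)
$U{\left(-4,-3 \right)} \left(-10\right) \left(-2\right) = 80 \left(-4\right) \left(-10\right) \left(-2\right) = \left(-320\right) \left(-10\right) \left(-2\right) = 3200 \left(-2\right) = -6400$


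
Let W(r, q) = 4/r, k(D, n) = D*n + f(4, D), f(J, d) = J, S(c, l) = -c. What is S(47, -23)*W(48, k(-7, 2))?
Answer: -47/12 ≈ -3.9167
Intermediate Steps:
k(D, n) = 4 + D*n (k(D, n) = D*n + 4 = 4 + D*n)
W(r, q) = 4/r
S(47, -23)*W(48, k(-7, 2)) = (-1*47)*(4/48) = -188/48 = -47*1/12 = -47/12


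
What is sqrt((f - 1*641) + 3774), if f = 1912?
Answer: sqrt(5045) ≈ 71.028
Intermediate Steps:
sqrt((f - 1*641) + 3774) = sqrt((1912 - 1*641) + 3774) = sqrt((1912 - 641) + 3774) = sqrt(1271 + 3774) = sqrt(5045)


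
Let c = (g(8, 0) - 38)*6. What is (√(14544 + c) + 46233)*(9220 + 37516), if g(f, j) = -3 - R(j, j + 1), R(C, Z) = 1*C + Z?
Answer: 2160745488 + 280416*√397 ≈ 2.1663e+9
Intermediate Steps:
R(C, Z) = C + Z
g(f, j) = -4 - 2*j (g(f, j) = -3 - (j + (j + 1)) = -3 - (j + (1 + j)) = -3 - (1 + 2*j) = -3 + (-1 - 2*j) = -4 - 2*j)
c = -252 (c = ((-4 - 2*0) - 38)*6 = ((-4 + 0) - 38)*6 = (-4 - 38)*6 = -42*6 = -252)
(√(14544 + c) + 46233)*(9220 + 37516) = (√(14544 - 252) + 46233)*(9220 + 37516) = (√14292 + 46233)*46736 = (6*√397 + 46233)*46736 = (46233 + 6*√397)*46736 = 2160745488 + 280416*√397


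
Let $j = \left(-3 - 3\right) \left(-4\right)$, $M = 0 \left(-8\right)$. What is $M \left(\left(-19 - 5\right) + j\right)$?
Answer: $0$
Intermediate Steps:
$M = 0$
$j = 24$ ($j = \left(-6\right) \left(-4\right) = 24$)
$M \left(\left(-19 - 5\right) + j\right) = 0 \left(\left(-19 - 5\right) + 24\right) = 0 \left(-24 + 24\right) = 0 \cdot 0 = 0$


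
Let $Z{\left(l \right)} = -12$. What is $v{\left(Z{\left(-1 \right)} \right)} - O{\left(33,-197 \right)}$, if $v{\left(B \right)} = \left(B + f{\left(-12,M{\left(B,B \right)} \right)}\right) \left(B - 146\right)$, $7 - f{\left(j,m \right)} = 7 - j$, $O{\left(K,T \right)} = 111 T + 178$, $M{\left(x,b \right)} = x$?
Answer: $25481$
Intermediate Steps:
$O{\left(K,T \right)} = 178 + 111 T$
$f{\left(j,m \right)} = j$ ($f{\left(j,m \right)} = 7 - \left(7 - j\right) = 7 + \left(-7 + j\right) = j$)
$v{\left(B \right)} = \left(-146 + B\right) \left(-12 + B\right)$ ($v{\left(B \right)} = \left(B - 12\right) \left(B - 146\right) = \left(-12 + B\right) \left(-146 + B\right) = \left(-146 + B\right) \left(-12 + B\right)$)
$v{\left(Z{\left(-1 \right)} \right)} - O{\left(33,-197 \right)} = \left(1752 + \left(-12\right)^{2} - -1896\right) - \left(178 + 111 \left(-197\right)\right) = \left(1752 + 144 + 1896\right) - \left(178 - 21867\right) = 3792 - -21689 = 3792 + 21689 = 25481$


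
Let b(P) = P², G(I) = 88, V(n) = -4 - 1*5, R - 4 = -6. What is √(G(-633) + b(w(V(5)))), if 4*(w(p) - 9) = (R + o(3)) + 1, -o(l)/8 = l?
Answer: √1529/4 ≈ 9.7756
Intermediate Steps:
R = -2 (R = 4 - 6 = -2)
o(l) = -8*l
V(n) = -9 (V(n) = -4 - 5 = -9)
w(p) = 11/4 (w(p) = 9 + ((-2 - 8*3) + 1)/4 = 9 + ((-2 - 24) + 1)/4 = 9 + (-26 + 1)/4 = 9 + (¼)*(-25) = 9 - 25/4 = 11/4)
√(G(-633) + b(w(V(5)))) = √(88 + (11/4)²) = √(88 + 121/16) = √(1529/16) = √1529/4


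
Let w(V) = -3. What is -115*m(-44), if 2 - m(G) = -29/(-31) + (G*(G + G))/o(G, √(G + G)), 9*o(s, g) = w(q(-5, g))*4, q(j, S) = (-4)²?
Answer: -10356555/31 ≈ -3.3408e+5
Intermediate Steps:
q(j, S) = 16
o(s, g) = -4/3 (o(s, g) = (-3*4)/9 = (⅑)*(-12) = -4/3)
m(G) = 33/31 + 3*G²/2 (m(G) = 2 - (-29/(-31) + (G*(G + G))/(-4/3)) = 2 - (-29*(-1/31) + (G*(2*G))*(-¾)) = 2 - (29/31 + (2*G²)*(-¾)) = 2 - (29/31 - 3*G²/2) = 2 + (-29/31 + 3*G²/2) = 33/31 + 3*G²/2)
-115*m(-44) = -115*(33/31 + (3/2)*(-44)²) = -115*(33/31 + (3/2)*1936) = -115*(33/31 + 2904) = -115*90057/31 = -10356555/31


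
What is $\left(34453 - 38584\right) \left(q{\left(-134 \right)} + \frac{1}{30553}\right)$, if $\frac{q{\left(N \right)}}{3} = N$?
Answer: $\frac{50738201955}{30553} \approx 1.6607 \cdot 10^{6}$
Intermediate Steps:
$q{\left(N \right)} = 3 N$
$\left(34453 - 38584\right) \left(q{\left(-134 \right)} + \frac{1}{30553}\right) = \left(34453 - 38584\right) \left(3 \left(-134\right) + \frac{1}{30553}\right) = - 4131 \left(-402 + \frac{1}{30553}\right) = \left(-4131\right) \left(- \frac{12282305}{30553}\right) = \frac{50738201955}{30553}$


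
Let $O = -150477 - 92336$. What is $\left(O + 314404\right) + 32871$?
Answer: $104462$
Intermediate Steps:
$O = -242813$
$\left(O + 314404\right) + 32871 = \left(-242813 + 314404\right) + 32871 = 71591 + 32871 = 104462$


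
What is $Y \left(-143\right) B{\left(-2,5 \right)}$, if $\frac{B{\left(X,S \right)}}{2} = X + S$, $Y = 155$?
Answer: $-132990$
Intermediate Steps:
$B{\left(X,S \right)} = 2 S + 2 X$ ($B{\left(X,S \right)} = 2 \left(X + S\right) = 2 \left(S + X\right) = 2 S + 2 X$)
$Y \left(-143\right) B{\left(-2,5 \right)} = 155 \left(-143\right) \left(2 \cdot 5 + 2 \left(-2\right)\right) = - 22165 \left(10 - 4\right) = \left(-22165\right) 6 = -132990$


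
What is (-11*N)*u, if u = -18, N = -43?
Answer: -8514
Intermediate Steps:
(-11*N)*u = -11*(-43)*(-18) = 473*(-18) = -8514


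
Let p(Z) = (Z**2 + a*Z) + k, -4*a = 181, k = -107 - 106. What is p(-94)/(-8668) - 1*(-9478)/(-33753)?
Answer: -1033551617/585142008 ≈ -1.7663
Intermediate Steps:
k = -213
a = -181/4 (a = -1/4*181 = -181/4 ≈ -45.250)
p(Z) = -213 + Z**2 - 181*Z/4 (p(Z) = (Z**2 - 181*Z/4) - 213 = -213 + Z**2 - 181*Z/4)
p(-94)/(-8668) - 1*(-9478)/(-33753) = (-213 + (-94)**2 - 181/4*(-94))/(-8668) - 1*(-9478)/(-33753) = (-213 + 8836 + 8507/2)*(-1/8668) + 9478*(-1/33753) = (25753/2)*(-1/8668) - 9478/33753 = -25753/17336 - 9478/33753 = -1033551617/585142008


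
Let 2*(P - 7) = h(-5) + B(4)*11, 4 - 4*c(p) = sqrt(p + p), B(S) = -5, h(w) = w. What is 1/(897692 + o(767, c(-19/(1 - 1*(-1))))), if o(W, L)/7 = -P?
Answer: 1/897853 ≈ 1.1138e-6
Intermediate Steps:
c(p) = 1 - sqrt(2)*sqrt(p)/4 (c(p) = 1 - sqrt(p + p)/4 = 1 - sqrt(2)*sqrt(p)/4)
P = -23 (P = 7 + (-5 - 5*11)/2 = 7 + (-5 - 55)/2 = 7 + (1/2)*(-60) = 7 - 30 = -23)
o(W, L) = 161 (o(W, L) = 7*(-1*(-23)) = 7*23 = 161)
1/(897692 + o(767, c(-19/(1 - 1*(-1))))) = 1/(897692 + 161) = 1/897853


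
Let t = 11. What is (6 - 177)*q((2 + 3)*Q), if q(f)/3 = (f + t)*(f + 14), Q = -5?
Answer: -79002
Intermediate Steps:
q(f) = 3*(11 + f)*(14 + f) (q(f) = 3*((f + 11)*(f + 14)) = 3*((11 + f)*(14 + f)) = 3*(11 + f)*(14 + f))
(6 - 177)*q((2 + 3)*Q) = (6 - 177)*(462 + 3*((2 + 3)*(-5))**2 + 75*((2 + 3)*(-5))) = -171*(462 + 3*(5*(-5))**2 + 75*(5*(-5))) = -171*(462 + 3*(-25)**2 + 75*(-25)) = -171*(462 + 3*625 - 1875) = -171*(462 + 1875 - 1875) = -171*462 = -79002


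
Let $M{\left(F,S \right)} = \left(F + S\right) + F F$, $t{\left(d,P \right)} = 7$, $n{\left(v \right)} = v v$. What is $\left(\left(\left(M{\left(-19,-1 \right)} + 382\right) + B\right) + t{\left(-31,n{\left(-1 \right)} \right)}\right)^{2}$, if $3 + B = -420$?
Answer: $94249$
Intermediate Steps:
$n{\left(v \right)} = v^{2}$
$B = -423$ ($B = -3 - 420 = -423$)
$M{\left(F,S \right)} = F + S + F^{2}$ ($M{\left(F,S \right)} = \left(F + S\right) + F^{2} = F + S + F^{2}$)
$\left(\left(\left(M{\left(-19,-1 \right)} + 382\right) + B\right) + t{\left(-31,n{\left(-1 \right)} \right)}\right)^{2} = \left(\left(\left(\left(-19 - 1 + \left(-19\right)^{2}\right) + 382\right) - 423\right) + 7\right)^{2} = \left(\left(\left(\left(-19 - 1 + 361\right) + 382\right) - 423\right) + 7\right)^{2} = \left(\left(\left(341 + 382\right) - 423\right) + 7\right)^{2} = \left(\left(723 - 423\right) + 7\right)^{2} = \left(300 + 7\right)^{2} = 307^{2} = 94249$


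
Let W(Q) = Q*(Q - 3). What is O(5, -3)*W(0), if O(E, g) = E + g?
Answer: 0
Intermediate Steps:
W(Q) = Q*(-3 + Q)
O(5, -3)*W(0) = (5 - 3)*(0*(-3 + 0)) = 2*(0*(-3)) = 2*0 = 0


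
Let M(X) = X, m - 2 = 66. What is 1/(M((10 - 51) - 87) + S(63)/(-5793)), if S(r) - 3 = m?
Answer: -5793/741575 ≈ -0.0078118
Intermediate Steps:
m = 68 (m = 2 + 66 = 68)
S(r) = 71 (S(r) = 3 + 68 = 71)
1/(M((10 - 51) - 87) + S(63)/(-5793)) = 1/(((10 - 51) - 87) + 71/(-5793)) = 1/((-41 - 87) + 71*(-1/5793)) = 1/(-128 - 71/5793) = 1/(-741575/5793) = -5793/741575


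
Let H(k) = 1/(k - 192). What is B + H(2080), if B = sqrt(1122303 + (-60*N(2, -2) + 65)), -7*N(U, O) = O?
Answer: 1/1888 + 2*sqrt(13748798)/7 ≈ 1059.4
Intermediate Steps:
N(U, O) = -O/7
H(k) = 1/(-192 + k)
B = 2*sqrt(13748798)/7 (B = sqrt(1122303 + (-(-60)*(-2)/7 + 65)) = sqrt(1122303 + (-60*2/7 + 65)) = sqrt(1122303 + (-120/7 + 65)) = sqrt(1122303 + 335/7) = sqrt(7856456/7) = 2*sqrt(13748798)/7 ≈ 1059.4)
B + H(2080) = 2*sqrt(13748798)/7 + 1/(-192 + 2080) = 2*sqrt(13748798)/7 + 1/1888 = 1/1888 + 2*sqrt(13748798)/7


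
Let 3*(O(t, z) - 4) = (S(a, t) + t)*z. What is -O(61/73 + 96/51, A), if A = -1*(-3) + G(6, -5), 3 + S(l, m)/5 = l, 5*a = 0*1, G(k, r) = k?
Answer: 40762/1241 ≈ 32.846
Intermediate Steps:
a = 0 (a = (0*1)/5 = (⅕)*0 = 0)
S(l, m) = -15 + 5*l
A = 9 (A = -1*(-3) + 6 = 3 + 6 = 9)
O(t, z) = 4 + z*(-15 + t)/3 (O(t, z) = 4 + (((-15 + 5*0) + t)*z)/3 = 4 + (((-15 + 0) + t)*z)/3 = 4 + ((-15 + t)*z)/3 = 4 + (z*(-15 + t))/3 = 4 + z*(-15 + t)/3)
-O(61/73 + 96/51, A) = -(4 - 5*9 + (⅓)*(61/73 + 96/51)*9) = -(4 - 45 + (⅓)*(61*(1/73) + 96*(1/51))*9) = -(4 - 45 + (⅓)*(61/73 + 32/17)*9) = -(4 - 45 + (⅓)*(3373/1241)*9) = -(4 - 45 + 10119/1241) = -1*(-40762/1241) = 40762/1241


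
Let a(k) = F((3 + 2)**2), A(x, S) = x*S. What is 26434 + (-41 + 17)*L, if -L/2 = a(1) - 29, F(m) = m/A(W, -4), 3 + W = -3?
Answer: 25092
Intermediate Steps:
W = -6 (W = -3 - 3 = -6)
A(x, S) = S*x
F(m) = m/24 (F(m) = m/((-4*(-6))) = m/24)
a(k) = 25/24 (a(k) = (3 + 2)**2/24 = (1/24)*5**2 = (1/24)*25 = 25/24)
L = 671/12 (L = -2*(25/24 - 29) = -2*(-671/24) = 671/12 ≈ 55.917)
26434 + (-41 + 17)*L = 26434 + (-41 + 17)*(671/12) = 26434 - 24*671/12 = 26434 - 1342 = 25092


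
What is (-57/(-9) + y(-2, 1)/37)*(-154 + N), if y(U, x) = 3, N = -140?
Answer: -69776/37 ≈ -1885.8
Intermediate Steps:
(-57/(-9) + y(-2, 1)/37)*(-154 + N) = (-57/(-9) + 3/37)*(-154 - 140) = (-57*(-⅑) + 3*(1/37))*(-294) = (19/3 + 3/37)*(-294) = (712/111)*(-294) = -69776/37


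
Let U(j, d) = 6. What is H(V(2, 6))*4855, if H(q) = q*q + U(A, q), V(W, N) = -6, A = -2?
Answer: 203910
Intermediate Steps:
H(q) = 6 + q² (H(q) = q*q + 6 = q² + 6 = 6 + q²)
H(V(2, 6))*4855 = (6 + (-6)²)*4855 = (6 + 36)*4855 = 42*4855 = 203910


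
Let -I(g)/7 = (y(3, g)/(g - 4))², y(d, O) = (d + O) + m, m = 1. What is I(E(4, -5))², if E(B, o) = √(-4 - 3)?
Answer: 49*(4 + I*√7)⁴/(4 - I*√7)⁴ ≈ -1.8321 - 48.966*I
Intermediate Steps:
y(d, O) = 1 + O + d (y(d, O) = (d + O) + 1 = (O + d) + 1 = 1 + O + d)
E(B, o) = I*√7 (E(B, o) = √(-7) = I*√7)
I(g) = -7*(4 + g)²/(-4 + g)² (I(g) = -7*(1 + g + 3)²/(g - 4)² = -7*(4 + g)²/(-4 + g)²)
I(E(4, -5))² = (-7*(4 + I*√7)²/(-4 + I*√7)²)² = 49*(4 + I*√7)⁴/(-4 + I*√7)⁴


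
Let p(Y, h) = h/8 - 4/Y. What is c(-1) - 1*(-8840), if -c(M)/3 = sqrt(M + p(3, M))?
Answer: 8840 - I*sqrt(354)/4 ≈ 8840.0 - 4.7037*I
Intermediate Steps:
p(Y, h) = -4/Y + h/8 (p(Y, h) = h*(1/8) - 4/Y = h/8 - 4/Y = -4/Y + h/8)
c(M) = -3*sqrt(-4/3 + 9*M/8) (c(M) = -3*sqrt(M + (-4/3 + M/8)) = -3*sqrt(-4/3 + 9*M/8))
c(-1) - 1*(-8840) = -sqrt(-192 + 162*(-1))/4 - 1*(-8840) = -sqrt(-192 - 162)/4 + 8840 = -I*sqrt(354)/4 + 8840 = 8840 - I*sqrt(354)/4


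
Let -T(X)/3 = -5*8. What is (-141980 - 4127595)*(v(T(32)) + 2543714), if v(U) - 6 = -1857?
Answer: -10852674718225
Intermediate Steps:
T(X) = 120 (T(X) = -(-15)*8 = -3*(-40) = 120)
v(U) = -1851 (v(U) = 6 - 1857 = -1851)
(-141980 - 4127595)*(v(T(32)) + 2543714) = (-141980 - 4127595)*(-1851 + 2543714) = -4269575*2541863 = -10852674718225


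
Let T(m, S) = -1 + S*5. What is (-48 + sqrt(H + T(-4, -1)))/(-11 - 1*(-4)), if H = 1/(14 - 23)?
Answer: 48/7 - I*sqrt(55)/21 ≈ 6.8571 - 0.35315*I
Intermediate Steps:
T(m, S) = -1 + 5*S
H = -1/9 (H = 1/(-9) = -1/9 ≈ -0.11111)
(-48 + sqrt(H + T(-4, -1)))/(-11 - 1*(-4)) = (-48 + sqrt(-1/9 + (-1 + 5*(-1))))/(-11 - 1*(-4)) = (-48 + sqrt(-1/9 + (-1 - 5)))/(-11 + 4) = (-48 + sqrt(-1/9 - 6))/(-7) = -(-48 + sqrt(-55/9))/7 = -(-48 + I*sqrt(55)/3)/7 = 48/7 - I*sqrt(55)/21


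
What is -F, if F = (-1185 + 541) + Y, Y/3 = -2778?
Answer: 8978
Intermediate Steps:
Y = -8334 (Y = 3*(-2778) = -8334)
F = -8978 (F = (-1185 + 541) - 8334 = -644 - 8334 = -8978)
-F = -1*(-8978) = 8978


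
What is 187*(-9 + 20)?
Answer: 2057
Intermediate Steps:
187*(-9 + 20) = 187*11 = 2057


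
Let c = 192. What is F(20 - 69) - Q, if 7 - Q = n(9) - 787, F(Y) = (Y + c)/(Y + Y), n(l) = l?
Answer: -77073/98 ≈ -786.46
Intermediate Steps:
F(Y) = (192 + Y)/(2*Y) (F(Y) = (Y + 192)/(Y + Y) = (192 + Y)/((2*Y)) = (192 + Y)*(1/(2*Y)) = (192 + Y)/(2*Y))
Q = 785 (Q = 7 - (9 - 787) = 7 - 1*(-778) = 7 + 778 = 785)
F(20 - 69) - Q = (192 + (20 - 69))/(2*(20 - 69)) - 1*785 = (½)*(192 - 49)/(-49) - 785 = (½)*(-1/49)*143 - 785 = -143/98 - 785 = -77073/98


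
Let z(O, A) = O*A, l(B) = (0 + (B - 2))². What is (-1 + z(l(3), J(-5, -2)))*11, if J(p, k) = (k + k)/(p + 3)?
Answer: 11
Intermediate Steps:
J(p, k) = 2*k/(3 + p) (J(p, k) = (2*k)/(3 + p) = 2*k/(3 + p))
l(B) = (-2 + B)² (l(B) = (0 + (-2 + B))² = (-2 + B)²)
z(O, A) = A*O
(-1 + z(l(3), J(-5, -2)))*11 = (-1 + (2*(-2)/(3 - 5))*(-2 + 3)²)*11 = (-1 + (2*(-2)/(-2))*1²)*11 = (-1 + (2*(-2)*(-½))*1)*11 = (-1 + 2*1)*11 = (-1 + 2)*11 = 1*11 = 11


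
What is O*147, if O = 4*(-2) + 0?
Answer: -1176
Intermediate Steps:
O = -8 (O = -8 + 0 = -8)
O*147 = -8*147 = -1176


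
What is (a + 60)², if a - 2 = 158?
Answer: 48400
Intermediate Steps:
a = 160 (a = 2 + 158 = 160)
(a + 60)² = (160 + 60)² = 220² = 48400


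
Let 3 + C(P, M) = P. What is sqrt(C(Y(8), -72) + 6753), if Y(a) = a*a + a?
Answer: 3*sqrt(758) ≈ 82.595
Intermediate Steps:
Y(a) = a + a**2 (Y(a) = a**2 + a = a + a**2)
C(P, M) = -3 + P
sqrt(C(Y(8), -72) + 6753) = sqrt((-3 + 8*(1 + 8)) + 6753) = sqrt((-3 + 8*9) + 6753) = sqrt((-3 + 72) + 6753) = sqrt(69 + 6753) = sqrt(6822) = 3*sqrt(758)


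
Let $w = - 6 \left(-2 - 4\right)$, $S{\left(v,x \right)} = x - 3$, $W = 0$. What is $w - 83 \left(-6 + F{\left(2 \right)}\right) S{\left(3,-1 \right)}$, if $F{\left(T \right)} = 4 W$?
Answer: $-1956$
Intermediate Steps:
$S{\left(v,x \right)} = -3 + x$ ($S{\left(v,x \right)} = x - 3 = -3 + x$)
$F{\left(T \right)} = 0$ ($F{\left(T \right)} = 4 \cdot 0 = 0$)
$w = 36$ ($w = \left(-6\right) \left(-6\right) = 36$)
$w - 83 \left(-6 + F{\left(2 \right)}\right) S{\left(3,-1 \right)} = 36 - 83 \left(-6 + 0\right) \left(-3 - 1\right) = 36 - 83 \left(\left(-6\right) \left(-4\right)\right) = 36 - 1992 = -1956$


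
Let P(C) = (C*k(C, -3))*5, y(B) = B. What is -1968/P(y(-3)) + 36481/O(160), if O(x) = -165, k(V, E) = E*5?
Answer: -63207/275 ≈ -229.84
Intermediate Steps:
k(V, E) = 5*E
P(C) = -75*C (P(C) = (C*(5*(-3)))*5 = (C*(-15))*5 = -15*C*5 = -75*C)
-1968/P(y(-3)) + 36481/O(160) = -1968/((-75*(-3))) + 36481/(-165) = -1968/225 + 36481*(-1/165) = -1968*1/225 - 36481/165 = -656/75 - 36481/165 = -63207/275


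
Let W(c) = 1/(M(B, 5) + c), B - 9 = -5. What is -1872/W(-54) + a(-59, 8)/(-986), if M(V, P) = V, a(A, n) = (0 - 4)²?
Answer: 46144792/493 ≈ 93600.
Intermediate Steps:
B = 4 (B = 9 - 5 = 4)
a(A, n) = 16 (a(A, n) = (-4)² = 16)
W(c) = 1/(4 + c)
-1872/W(-54) + a(-59, 8)/(-986) = -1872/(1/(4 - 54)) + 16/(-986) = -1872/(1/(-50)) + 16*(-1/986) = -1872/(-1/50) - 8/493 = -1872*(-50) - 8/493 = 93600 - 8/493 = 46144792/493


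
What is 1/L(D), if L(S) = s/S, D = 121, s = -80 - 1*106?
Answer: -121/186 ≈ -0.65054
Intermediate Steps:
s = -186 (s = -80 - 106 = -186)
L(S) = -186/S
1/L(D) = 1/(-186/121) = -121/186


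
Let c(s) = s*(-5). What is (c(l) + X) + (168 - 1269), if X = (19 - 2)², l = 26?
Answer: -942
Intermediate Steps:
c(s) = -5*s
X = 289 (X = 17² = 289)
(c(l) + X) + (168 - 1269) = (-5*26 + 289) + (168 - 1269) = (-130 + 289) - 1101 = 159 - 1101 = -942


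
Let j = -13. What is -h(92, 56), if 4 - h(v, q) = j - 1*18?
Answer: -35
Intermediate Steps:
h(v, q) = 35 (h(v, q) = 4 - (-13 - 1*18) = 4 - (-13 - 18) = 4 - 1*(-31) = 4 + 31 = 35)
-h(92, 56) = -1*35 = -35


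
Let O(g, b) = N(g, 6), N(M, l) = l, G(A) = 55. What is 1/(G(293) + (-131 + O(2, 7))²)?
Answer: 1/15680 ≈ 6.3775e-5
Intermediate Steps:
O(g, b) = 6
1/(G(293) + (-131 + O(2, 7))²) = 1/(55 + (-131 + 6)²) = 1/(55 + (-125)²) = 1/(55 + 15625) = 1/15680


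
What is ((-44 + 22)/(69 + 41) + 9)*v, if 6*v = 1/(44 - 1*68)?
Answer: -11/180 ≈ -0.061111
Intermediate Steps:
v = -1/144 (v = 1/(6*(44 - 1*68)) = 1/(6*(44 - 68)) = (⅙)/(-24) = (⅙)*(-1/24) = -1/144 ≈ -0.0069444)
((-44 + 22)/(69 + 41) + 9)*v = ((-44 + 22)/(69 + 41) + 9)*(-1/144) = (-22/110 + 9)*(-1/144) = (-22*1/110 + 9)*(-1/144) = (-⅕ + 9)*(-1/144) = (44/5)*(-1/144) = -11/180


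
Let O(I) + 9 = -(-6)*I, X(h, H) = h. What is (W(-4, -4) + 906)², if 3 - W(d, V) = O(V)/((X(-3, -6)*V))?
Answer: 13300609/16 ≈ 8.3129e+5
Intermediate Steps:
O(I) = -9 + 6*I (O(I) = -9 - (-6)*I = -9 + 6*I)
W(d, V) = 3 + (-9 + 6*V)/(3*V) (W(d, V) = 3 - (-9 + 6*V)/((-3*V)) = 3 - (-9 + 6*V)*(-1/(3*V)) = 3 - (-1)*(-9 + 6*V)/(3*V) = 3 + (-9 + 6*V)/(3*V))
(W(-4, -4) + 906)² = ((5 - 3/(-4)) + 906)² = ((5 - 3*(-¼)) + 906)² = ((5 + ¾) + 906)² = (23/4 + 906)² = (3647/4)² = 13300609/16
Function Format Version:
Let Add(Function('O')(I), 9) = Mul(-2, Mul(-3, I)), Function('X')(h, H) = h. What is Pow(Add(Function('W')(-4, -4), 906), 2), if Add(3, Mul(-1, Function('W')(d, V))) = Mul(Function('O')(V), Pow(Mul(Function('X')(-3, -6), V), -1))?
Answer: Rational(13300609, 16) ≈ 8.3129e+5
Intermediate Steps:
Function('O')(I) = Add(-9, Mul(6, I)) (Function('O')(I) = Add(-9, Mul(-2, Mul(-3, I))) = Add(-9, Mul(6, I)))
Function('W')(d, V) = Add(3, Mul(Rational(1, 3), Pow(V, -1), Add(-9, Mul(6, V)))) (Function('W')(d, V) = Add(3, Mul(-1, Mul(Add(-9, Mul(6, V)), Pow(Mul(-3, V), -1)))) = Add(3, Mul(-1, Mul(Add(-9, Mul(6, V)), Mul(Rational(-1, 3), Pow(V, -1))))) = Add(3, Mul(-1, Mul(Rational(-1, 3), Pow(V, -1), Add(-9, Mul(6, V))))) = Add(3, Mul(Rational(1, 3), Pow(V, -1), Add(-9, Mul(6, V)))))
Pow(Add(Function('W')(-4, -4), 906), 2) = Pow(Add(Add(5, Mul(-3, Pow(-4, -1))), 906), 2) = Pow(Add(Add(5, Mul(-3, Rational(-1, 4))), 906), 2) = Pow(Add(Add(5, Rational(3, 4)), 906), 2) = Pow(Add(Rational(23, 4), 906), 2) = Pow(Rational(3647, 4), 2) = Rational(13300609, 16)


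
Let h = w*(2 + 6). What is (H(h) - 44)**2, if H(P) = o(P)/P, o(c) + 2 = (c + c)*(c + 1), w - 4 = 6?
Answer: 22268961/1600 ≈ 13918.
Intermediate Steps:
w = 10 (w = 4 + 6 = 10)
h = 80 (h = 10*(2 + 6) = 10*8 = 80)
o(c) = -2 + 2*c*(1 + c) (o(c) = -2 + (c + c)*(c + 1) = -2 + (2*c)*(1 + c) = -2 + 2*c*(1 + c))
H(P) = (-2 + 2*P + 2*P**2)/P
(H(h) - 44)**2 = ((2 - 2/80 + 2*80) - 44)**2 = ((2 - 2*1/80 + 160) - 44)**2 = ((2 - 1/40 + 160) - 44)**2 = (6479/40 - 44)**2 = (4719/40)**2 = 22268961/1600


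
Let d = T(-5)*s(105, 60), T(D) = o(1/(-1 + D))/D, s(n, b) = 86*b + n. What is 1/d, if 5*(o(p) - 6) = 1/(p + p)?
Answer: -5/28431 ≈ -0.00017586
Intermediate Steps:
s(n, b) = n + 86*b
o(p) = 6 + 1/(10*p) (o(p) = 6 + 1/(5*(p + p)) = 6 + 1/(5*((2*p))) = 6 + (1/(2*p))/5 = 6 + 1/(10*p))
T(D) = (59/10 + D/10)/D (T(D) = (6 + 1/(10*(1/(-1 + D))))/D = (6 + (-1 + D)/10)/D = (6 + (-⅒ + D/10))/D = (59/10 + D/10)/D)
d = -28431/5 (d = ((⅒)*(59 - 5)/(-5))*(105 + 86*60) = ((⅒)*(-⅕)*54)*(105 + 5160) = -27/25*5265 = -28431/5 ≈ -5686.2)
1/d = 1/(-28431/5) = -5/28431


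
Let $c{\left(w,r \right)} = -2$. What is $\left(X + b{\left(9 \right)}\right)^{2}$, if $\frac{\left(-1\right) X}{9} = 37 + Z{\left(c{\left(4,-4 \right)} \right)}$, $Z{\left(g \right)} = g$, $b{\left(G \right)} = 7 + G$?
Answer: $89401$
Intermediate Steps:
$X = -315$ ($X = - 9 \left(37 - 2\right) = \left(-9\right) 35 = -315$)
$\left(X + b{\left(9 \right)}\right)^{2} = \left(-315 + \left(7 + 9\right)\right)^{2} = \left(-315 + 16\right)^{2} = \left(-299\right)^{2} = 89401$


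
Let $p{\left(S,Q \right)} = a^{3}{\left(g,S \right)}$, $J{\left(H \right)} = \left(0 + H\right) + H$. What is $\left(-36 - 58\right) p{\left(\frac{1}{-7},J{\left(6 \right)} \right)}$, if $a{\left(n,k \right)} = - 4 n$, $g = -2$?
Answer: $-48128$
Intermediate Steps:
$J{\left(H \right)} = 2 H$ ($J{\left(H \right)} = H + H = 2 H$)
$p{\left(S,Q \right)} = 512$ ($p{\left(S,Q \right)} = \left(\left(-4\right) \left(-2\right)\right)^{3} = 8^{3} = 512$)
$\left(-36 - 58\right) p{\left(\frac{1}{-7},J{\left(6 \right)} \right)} = \left(-36 - 58\right) 512 = \left(-94\right) 512 = -48128$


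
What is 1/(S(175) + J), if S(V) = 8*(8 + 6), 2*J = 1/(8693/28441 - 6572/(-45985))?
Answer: 69019042/7807065609 ≈ 0.0088406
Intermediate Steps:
J = 76932905/69019042 (J = 1/(2*(8693/28441 - 6572/(-45985))) = 1/(2*(8693*(1/28441) - 6572*(-1/45985))) = 1/(2*(8693/28441 + 6572/45985)) = 1/(2*(34509521/76932905)) = (1/2)*(76932905/34509521) = 76932905/69019042 ≈ 1.1147)
S(V) = 112 (S(V) = 8*14 = 112)
1/(S(175) + J) = 1/(112 + 76932905/69019042) = 1/(7807065609/69019042) = 69019042/7807065609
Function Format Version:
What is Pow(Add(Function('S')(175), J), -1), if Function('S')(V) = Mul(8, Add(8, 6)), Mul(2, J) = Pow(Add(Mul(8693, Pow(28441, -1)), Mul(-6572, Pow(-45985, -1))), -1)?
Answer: Rational(69019042, 7807065609) ≈ 0.0088406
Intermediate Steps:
J = Rational(76932905, 69019042) (J = Mul(Rational(1, 2), Pow(Add(Mul(8693, Pow(28441, -1)), Mul(-6572, Pow(-45985, -1))), -1)) = Mul(Rational(1, 2), Pow(Add(Mul(8693, Rational(1, 28441)), Mul(-6572, Rational(-1, 45985))), -1)) = Mul(Rational(1, 2), Pow(Add(Rational(8693, 28441), Rational(6572, 45985)), -1)) = Mul(Rational(1, 2), Pow(Rational(34509521, 76932905), -1)) = Mul(Rational(1, 2), Rational(76932905, 34509521)) = Rational(76932905, 69019042) ≈ 1.1147)
Function('S')(V) = 112 (Function('S')(V) = Mul(8, 14) = 112)
Pow(Add(Function('S')(175), J), -1) = Pow(Add(112, Rational(76932905, 69019042)), -1) = Pow(Rational(7807065609, 69019042), -1) = Rational(69019042, 7807065609)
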